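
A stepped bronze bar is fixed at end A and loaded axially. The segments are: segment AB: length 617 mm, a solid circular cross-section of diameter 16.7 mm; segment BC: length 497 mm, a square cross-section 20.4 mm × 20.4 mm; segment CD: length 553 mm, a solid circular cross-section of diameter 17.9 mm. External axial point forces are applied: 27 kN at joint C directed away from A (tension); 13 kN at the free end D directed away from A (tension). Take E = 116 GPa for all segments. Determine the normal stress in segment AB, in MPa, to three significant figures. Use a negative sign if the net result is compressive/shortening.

Internal axial forces (sectioning from the free end, tension +): N_CD = 13 kN, N_BC = 40 kN, N_AB = 40 kN.
A_AB = 219 mm².
σ_AB = N_AB/A_AB = 40000/219 = 182.6 MPa.

183 MPa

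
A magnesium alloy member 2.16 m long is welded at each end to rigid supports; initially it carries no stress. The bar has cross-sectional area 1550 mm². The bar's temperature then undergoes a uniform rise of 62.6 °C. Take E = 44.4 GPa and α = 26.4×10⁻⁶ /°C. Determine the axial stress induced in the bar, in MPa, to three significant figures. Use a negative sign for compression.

-73.4 MPa

Free thermal expansion αLΔT = 26.4e-6 · 2160 · 62.6 = 3.57 mm.
The walls impose strain ε = −(3.57)/2160 = -1.6526e-03; σ = Eε = 44400 · -1.6526e-03 = -73.38 MPa.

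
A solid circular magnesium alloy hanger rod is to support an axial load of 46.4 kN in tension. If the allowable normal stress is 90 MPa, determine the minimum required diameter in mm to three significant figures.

Required area A ≥ P/σ_allow = 46400/90 = 515.6 mm².
For a solid circular section, d ≥ √(4A/π) = 25.62 mm.

25.6 mm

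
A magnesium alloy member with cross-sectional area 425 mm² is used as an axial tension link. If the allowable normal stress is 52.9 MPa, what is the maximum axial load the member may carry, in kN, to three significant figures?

22.5 kN

P_max = σ_allow · A = 52.9 · 425 = 22480 N = 22.48 kN.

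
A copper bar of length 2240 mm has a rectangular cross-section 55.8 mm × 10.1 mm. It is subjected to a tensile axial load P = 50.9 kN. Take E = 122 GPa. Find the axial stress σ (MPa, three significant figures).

A = 563.6 mm².
σ = N/A = 50900/563.6 = 90.32 MPa.

90.3 MPa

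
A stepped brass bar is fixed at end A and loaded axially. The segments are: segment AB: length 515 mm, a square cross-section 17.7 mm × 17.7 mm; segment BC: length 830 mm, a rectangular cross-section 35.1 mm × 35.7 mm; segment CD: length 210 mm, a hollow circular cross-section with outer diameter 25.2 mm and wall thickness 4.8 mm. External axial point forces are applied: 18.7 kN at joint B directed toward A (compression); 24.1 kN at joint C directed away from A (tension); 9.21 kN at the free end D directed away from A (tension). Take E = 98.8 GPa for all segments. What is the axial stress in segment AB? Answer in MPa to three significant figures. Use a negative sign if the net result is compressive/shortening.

Internal axial forces (sectioning from the free end, tension +): N_CD = 9.21 kN, N_BC = 33.31 kN, N_AB = 14.61 kN.
A_AB = 313.3 mm².
σ_AB = N_AB/A_AB = 14610/313.3 = 46.63 MPa.

46.6 MPa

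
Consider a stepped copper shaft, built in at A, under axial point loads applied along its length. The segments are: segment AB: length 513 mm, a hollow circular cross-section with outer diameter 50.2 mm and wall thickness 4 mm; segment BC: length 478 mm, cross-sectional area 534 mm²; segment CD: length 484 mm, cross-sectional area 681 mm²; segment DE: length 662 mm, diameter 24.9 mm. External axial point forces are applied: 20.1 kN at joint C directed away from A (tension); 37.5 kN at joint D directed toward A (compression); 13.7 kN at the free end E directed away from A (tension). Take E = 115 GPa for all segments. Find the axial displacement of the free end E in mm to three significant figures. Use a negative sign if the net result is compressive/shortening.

Internal axial forces (sectioning from the free end, tension +): N_DE = 13.7 kN, N_CD = -23.8 kN, N_BC = -3.7 kN, N_AB = -3.7 kN.
A_AB = 580.6 mm².
A_DE = 487 mm².
δ_AB = -3700·513/(580.6·115000) = -0.02843 mm
δ_BC = -3700·478/(534·115000) = -0.0288 mm
δ_CD = -23800·484/(681·115000) = -0.1471 mm
δ_DE = 13700·662/(487·115000) = 0.162 mm
δ = Σδ_i = -0.04236 mm.

-0.0424 mm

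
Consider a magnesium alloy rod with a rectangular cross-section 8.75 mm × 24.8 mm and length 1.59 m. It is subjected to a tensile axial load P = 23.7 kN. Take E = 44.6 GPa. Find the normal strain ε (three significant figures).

A = 217 mm².
σ = N/A = 109.2 MPa; ε = σ/E = 109.2/44600 = 2.449e-03.

0.00245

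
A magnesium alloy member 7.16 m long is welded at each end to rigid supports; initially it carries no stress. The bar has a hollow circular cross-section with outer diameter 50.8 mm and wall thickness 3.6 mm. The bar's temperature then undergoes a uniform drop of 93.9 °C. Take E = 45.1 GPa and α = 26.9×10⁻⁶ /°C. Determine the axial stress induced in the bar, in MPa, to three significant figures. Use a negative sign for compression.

114 MPa

Free thermal expansion αLΔT = 26.9e-6 · 7160 · -93.9 = -18.09 mm.
The walls impose strain ε = −(-18.09)/7160 = 2.5259e-03; σ = Eε = 45100 · 2.5259e-03 = 113.9 MPa.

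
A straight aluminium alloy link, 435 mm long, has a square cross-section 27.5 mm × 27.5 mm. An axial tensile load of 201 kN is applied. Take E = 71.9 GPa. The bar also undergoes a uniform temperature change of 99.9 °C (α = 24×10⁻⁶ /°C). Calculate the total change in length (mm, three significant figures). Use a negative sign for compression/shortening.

2.65 mm

A = 756.2 mm².
δ_mech = NL/(AE) = 201000·435/(756.2·71900) = 1.608 mm.
δ_thermal = αLΔT = 24e-6·435·99.9 = 1.043 mm.
δ = δ_mech + δ_thermal = 2.651 mm.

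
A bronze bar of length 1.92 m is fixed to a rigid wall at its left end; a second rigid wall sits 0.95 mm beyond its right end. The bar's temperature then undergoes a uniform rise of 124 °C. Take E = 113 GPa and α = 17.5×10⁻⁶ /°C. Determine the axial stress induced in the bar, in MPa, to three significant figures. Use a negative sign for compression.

Free thermal expansion αLΔT = 17.5e-6 · 1920 · 124 = 4.166 mm.
The walls engage after the gap closes; constrained expansion = 4.166 − 0.95 = 3.216 mm.
The walls impose strain ε = −(3.216)/1920 = -1.6752e-03; σ = Eε = 113000 · -1.6752e-03 = -189.3 MPa.

-189 MPa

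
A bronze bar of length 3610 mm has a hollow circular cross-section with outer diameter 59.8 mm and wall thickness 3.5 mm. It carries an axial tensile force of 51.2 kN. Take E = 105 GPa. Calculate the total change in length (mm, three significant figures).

A = 619.1 mm².
δ_mech = NL/(AE) = 51200·3610/(619.1·105000) = 2.844 mm.

2.84 mm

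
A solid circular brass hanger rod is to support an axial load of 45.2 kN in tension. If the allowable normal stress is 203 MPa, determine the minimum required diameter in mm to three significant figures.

16.8 mm

Required area A ≥ P/σ_allow = 45200/203 = 222.7 mm².
For a solid circular section, d ≥ √(4A/π) = 16.84 mm.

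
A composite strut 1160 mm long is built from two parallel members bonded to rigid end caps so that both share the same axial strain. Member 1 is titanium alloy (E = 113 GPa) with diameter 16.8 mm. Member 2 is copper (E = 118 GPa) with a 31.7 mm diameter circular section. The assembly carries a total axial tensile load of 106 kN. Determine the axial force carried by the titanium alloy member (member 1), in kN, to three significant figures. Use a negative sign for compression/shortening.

22.5 kN

A_1 = 221.7 mm².
A_2 = 789.2 mm².
Equal strain + equilibrium ⇒ each member carries load in proportion to AE: A₁E₁ = 25050000 N, A₂E₂ = 93130000 N, ΣAE = 118200000 N.
F₁ = P·A₁E₁/ΣAE = 106000·25050000/118200000 = 22470 N.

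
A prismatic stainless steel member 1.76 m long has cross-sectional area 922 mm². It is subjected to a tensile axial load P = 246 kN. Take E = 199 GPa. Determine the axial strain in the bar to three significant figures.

0.00134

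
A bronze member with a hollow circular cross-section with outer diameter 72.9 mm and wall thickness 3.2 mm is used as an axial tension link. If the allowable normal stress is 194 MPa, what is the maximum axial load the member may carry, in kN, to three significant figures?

A = 700.7 mm².
P_max = σ_allow · A = 194 · 700.7 = 135900 N = 135.9 kN.

136 kN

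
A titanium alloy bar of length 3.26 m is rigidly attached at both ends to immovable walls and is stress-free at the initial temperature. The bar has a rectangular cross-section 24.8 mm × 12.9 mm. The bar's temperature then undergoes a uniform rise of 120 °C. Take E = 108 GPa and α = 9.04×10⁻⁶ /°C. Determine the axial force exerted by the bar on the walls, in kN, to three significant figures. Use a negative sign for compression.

-37.5 kN

Free thermal expansion αLΔT = 9.04e-6 · 3260 · 120 = 3.536 mm.
The walls impose strain ε = −(3.536)/3260 = -1.0848e-03; σ = Eε = 108000 · -1.0848e-03 = -117.2 MPa.
Wall reaction R = σ·A = -117.2·319.9 = -37480 N = -37.48 kN.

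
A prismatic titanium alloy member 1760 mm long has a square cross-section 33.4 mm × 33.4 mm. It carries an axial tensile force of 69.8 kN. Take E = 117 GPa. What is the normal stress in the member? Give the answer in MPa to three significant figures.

62.6 MPa

A = 1116 mm².
σ = N/A = 69800/1116 = 62.57 MPa.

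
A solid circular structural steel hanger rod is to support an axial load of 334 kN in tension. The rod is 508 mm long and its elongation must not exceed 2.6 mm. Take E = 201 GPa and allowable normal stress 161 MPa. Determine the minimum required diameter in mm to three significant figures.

51.4 mm

Required area A ≥ P/σ_allow = 334000/161 = 2075 mm².
For a solid circular section, d ≥ √(4A/π) = 51.39 mm.
Elongation limit: A ≥ PL/(Eδ_allow) = 334000·508/(201000·2.6) = 324.7 mm² ⇒ d ≥ 20.33 mm.
The stress limit governs.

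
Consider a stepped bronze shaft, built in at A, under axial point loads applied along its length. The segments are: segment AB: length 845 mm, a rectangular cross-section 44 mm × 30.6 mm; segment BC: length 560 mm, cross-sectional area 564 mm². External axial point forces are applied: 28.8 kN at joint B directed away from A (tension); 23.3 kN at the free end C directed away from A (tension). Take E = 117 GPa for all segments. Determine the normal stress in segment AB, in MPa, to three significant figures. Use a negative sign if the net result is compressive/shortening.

Internal axial forces (sectioning from the free end, tension +): N_BC = 23.3 kN, N_AB = 52.1 kN.
A_AB = 1346 mm².
σ_AB = N_AB/A_AB = 52100/1346 = 38.7 MPa.

38.7 MPa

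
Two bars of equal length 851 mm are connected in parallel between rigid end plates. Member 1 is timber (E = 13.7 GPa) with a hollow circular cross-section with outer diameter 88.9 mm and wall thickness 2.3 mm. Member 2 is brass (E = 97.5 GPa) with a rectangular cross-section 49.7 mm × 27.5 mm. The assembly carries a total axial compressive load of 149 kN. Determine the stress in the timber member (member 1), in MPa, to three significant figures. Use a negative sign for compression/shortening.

-14.4 MPa

A_1 = 625.7 mm².
A_2 = 1367 mm².
Equal strain + equilibrium ⇒ each member carries load in proportion to AE: A₁E₁ = 8573000 N, A₂E₂ = 133300000 N, ΣAE = 141800000 N.
σ₁ = P·E₁/ΣAE = -149000·13700/141800000 = -14.39 MPa.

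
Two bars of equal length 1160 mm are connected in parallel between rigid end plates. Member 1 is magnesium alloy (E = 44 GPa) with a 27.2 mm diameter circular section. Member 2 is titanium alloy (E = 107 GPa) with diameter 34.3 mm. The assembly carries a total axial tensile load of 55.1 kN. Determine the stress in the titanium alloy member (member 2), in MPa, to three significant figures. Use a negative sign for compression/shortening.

A_1 = 581.1 mm².
A_2 = 924 mm².
Equal strain + equilibrium ⇒ each member carries load in proportion to AE: A₁E₁ = 25570000 N, A₂E₂ = 98870000 N, ΣAE = 124400000 N.
σ₂ = P·E₂/ΣAE = 55100·107000/124400000 = 47.38 MPa.

47.4 MPa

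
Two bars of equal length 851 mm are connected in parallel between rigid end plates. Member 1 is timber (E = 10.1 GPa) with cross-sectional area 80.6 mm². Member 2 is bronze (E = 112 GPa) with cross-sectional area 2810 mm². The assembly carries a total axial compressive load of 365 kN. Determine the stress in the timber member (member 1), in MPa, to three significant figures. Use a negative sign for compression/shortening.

Equal strain + equilibrium ⇒ each member carries load in proportion to AE: A₁E₁ = 814100 N, A₂E₂ = 314700000 N, ΣAE = 315500000 N.
σ₁ = P·E₁/ΣAE = -365000·10100/315500000 = -11.68 MPa.

-11.7 MPa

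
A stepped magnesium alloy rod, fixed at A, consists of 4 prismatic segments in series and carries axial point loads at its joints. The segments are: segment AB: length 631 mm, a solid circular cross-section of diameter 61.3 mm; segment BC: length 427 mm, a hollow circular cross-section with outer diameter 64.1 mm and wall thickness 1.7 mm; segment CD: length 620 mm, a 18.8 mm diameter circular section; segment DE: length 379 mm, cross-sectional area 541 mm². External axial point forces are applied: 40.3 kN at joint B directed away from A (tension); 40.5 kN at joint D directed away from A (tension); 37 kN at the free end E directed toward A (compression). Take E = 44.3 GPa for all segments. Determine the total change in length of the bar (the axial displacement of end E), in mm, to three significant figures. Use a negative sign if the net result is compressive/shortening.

-0.0960 mm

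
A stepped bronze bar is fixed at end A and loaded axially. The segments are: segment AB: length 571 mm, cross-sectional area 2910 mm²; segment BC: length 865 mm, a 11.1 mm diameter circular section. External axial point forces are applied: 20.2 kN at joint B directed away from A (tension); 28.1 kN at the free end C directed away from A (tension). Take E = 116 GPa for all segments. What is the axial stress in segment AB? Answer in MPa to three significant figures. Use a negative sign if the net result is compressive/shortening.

Internal axial forces (sectioning from the free end, tension +): N_BC = 28.1 kN, N_AB = 48.3 kN.
σ_AB = N_AB/A_AB = 48300/2910 = 16.6 MPa.

16.6 MPa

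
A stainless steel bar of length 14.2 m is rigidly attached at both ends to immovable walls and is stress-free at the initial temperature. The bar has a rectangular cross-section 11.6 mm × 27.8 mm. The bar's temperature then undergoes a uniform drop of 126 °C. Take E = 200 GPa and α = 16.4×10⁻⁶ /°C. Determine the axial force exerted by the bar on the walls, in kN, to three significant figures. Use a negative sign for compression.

Free thermal expansion αLΔT = 16.4e-6 · 14200 · -126 = -29.34 mm.
The walls impose strain ε = −(-29.34)/14200 = 2.0664e-03; σ = Eε = 200000 · 2.0664e-03 = 413.3 MPa.
Wall reaction R = σ·A = 413.3·322.5 = 133300 N = 133.3 kN.

133 kN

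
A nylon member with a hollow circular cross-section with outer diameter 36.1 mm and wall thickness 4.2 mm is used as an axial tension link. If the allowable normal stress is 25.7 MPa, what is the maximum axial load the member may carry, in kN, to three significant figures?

A = 420.9 mm².
P_max = σ_allow · A = 25.7 · 420.9 = 10820 N = 10.82 kN.

10.8 kN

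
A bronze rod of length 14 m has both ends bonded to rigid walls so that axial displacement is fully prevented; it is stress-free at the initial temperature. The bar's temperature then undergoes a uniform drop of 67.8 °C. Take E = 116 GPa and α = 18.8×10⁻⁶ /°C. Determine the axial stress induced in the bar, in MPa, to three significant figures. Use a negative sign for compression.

Free thermal expansion αLΔT = 18.8e-6 · 14000 · -67.8 = -17.84 mm.
The walls impose strain ε = −(-17.84)/14000 = 1.2746e-03; σ = Eε = 116000 · 1.2746e-03 = 147.9 MPa.

148 MPa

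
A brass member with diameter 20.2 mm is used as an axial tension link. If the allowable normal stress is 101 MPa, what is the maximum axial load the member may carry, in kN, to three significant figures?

32.4 kN

A = 320.5 mm².
P_max = σ_allow · A = 101 · 320.5 = 32370 N = 32.37 kN.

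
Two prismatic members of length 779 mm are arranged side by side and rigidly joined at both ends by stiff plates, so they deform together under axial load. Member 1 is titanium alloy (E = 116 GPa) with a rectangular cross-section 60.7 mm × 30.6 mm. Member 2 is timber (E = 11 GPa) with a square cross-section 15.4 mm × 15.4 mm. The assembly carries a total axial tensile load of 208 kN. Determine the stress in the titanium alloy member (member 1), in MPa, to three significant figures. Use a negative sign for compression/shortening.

A_1 = 1857 mm².
A_2 = 237.2 mm².
Equal strain + equilibrium ⇒ each member carries load in proportion to AE: A₁E₁ = 215500000 N, A₂E₂ = 2609000 N, ΣAE = 218100000 N.
σ₁ = P·E₁/ΣAE = 208000·116000/218100000 = 110.6 MPa.

111 MPa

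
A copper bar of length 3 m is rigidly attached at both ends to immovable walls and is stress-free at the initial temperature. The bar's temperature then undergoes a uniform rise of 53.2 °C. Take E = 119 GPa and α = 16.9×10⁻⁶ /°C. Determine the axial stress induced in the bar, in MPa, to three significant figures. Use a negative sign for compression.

-107 MPa

Free thermal expansion αLΔT = 16.9e-6 · 3000 · 53.2 = 2.697 mm.
The walls impose strain ε = −(2.697)/3000 = -8.9908e-04; σ = Eε = 119000 · -8.9908e-04 = -107 MPa.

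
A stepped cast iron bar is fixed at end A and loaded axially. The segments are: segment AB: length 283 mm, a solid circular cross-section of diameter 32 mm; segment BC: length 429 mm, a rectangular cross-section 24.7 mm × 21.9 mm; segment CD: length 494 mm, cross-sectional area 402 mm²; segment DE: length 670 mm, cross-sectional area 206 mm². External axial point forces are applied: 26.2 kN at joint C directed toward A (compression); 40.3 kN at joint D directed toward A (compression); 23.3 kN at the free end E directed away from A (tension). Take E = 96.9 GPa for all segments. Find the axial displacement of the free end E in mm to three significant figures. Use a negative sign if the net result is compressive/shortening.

Internal axial forces (sectioning from the free end, tension +): N_DE = 23.3 kN, N_CD = -17 kN, N_BC = -43.2 kN, N_AB = -43.2 kN.
A_AB = 804.2 mm².
A_BC = 540.9 mm².
δ_AB = -43200·283/(804.2·96900) = -0.1569 mm
δ_BC = -43200·429/(540.9·96900) = -0.3536 mm
δ_CD = -17000·494/(402·96900) = -0.2156 mm
δ_DE = 23300·670/(206·96900) = 0.7821 mm
δ = Σδ_i = 0.05602 mm.

0.0560 mm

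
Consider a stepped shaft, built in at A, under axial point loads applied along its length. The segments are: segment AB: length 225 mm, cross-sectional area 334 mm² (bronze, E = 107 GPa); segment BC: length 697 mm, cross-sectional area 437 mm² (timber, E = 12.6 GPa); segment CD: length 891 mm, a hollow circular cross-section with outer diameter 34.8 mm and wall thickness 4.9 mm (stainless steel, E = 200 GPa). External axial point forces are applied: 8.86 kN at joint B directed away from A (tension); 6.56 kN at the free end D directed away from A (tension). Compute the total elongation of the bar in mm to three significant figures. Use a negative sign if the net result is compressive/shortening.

0.991 mm

Internal axial forces (sectioning from the free end, tension +): N_CD = 6.56 kN, N_BC = 6.56 kN, N_AB = 15.42 kN.
A_CD = 460.3 mm².
δ_AB = 15420·225/(334·107000) = 0.09708 mm
δ_BC = 6560·697/(437·12600) = 0.8304 mm
δ_CD = 6560·891/(460.3·200000) = 0.06349 mm
δ = Σδ_i = 0.991 mm.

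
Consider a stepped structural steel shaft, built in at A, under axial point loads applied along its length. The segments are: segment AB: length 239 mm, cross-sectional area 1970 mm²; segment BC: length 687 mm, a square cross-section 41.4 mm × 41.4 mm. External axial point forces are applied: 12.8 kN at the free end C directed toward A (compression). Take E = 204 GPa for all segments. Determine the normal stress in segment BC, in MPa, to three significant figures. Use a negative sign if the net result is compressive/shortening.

-7.47 MPa

Internal axial forces (sectioning from the free end, tension +): N_BC = -12.8 kN, N_AB = -12.8 kN.
A_BC = 1714 mm².
σ_BC = N_BC/A_BC = -12800/1714 = -7.468 MPa.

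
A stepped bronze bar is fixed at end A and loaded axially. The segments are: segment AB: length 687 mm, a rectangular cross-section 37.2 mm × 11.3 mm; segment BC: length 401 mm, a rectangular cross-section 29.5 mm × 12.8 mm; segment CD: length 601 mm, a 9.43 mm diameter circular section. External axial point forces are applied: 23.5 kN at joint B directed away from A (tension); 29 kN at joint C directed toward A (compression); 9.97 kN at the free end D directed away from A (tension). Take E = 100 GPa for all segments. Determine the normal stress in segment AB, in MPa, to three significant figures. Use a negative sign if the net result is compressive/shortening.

10.6 MPa

Internal axial forces (sectioning from the free end, tension +): N_CD = 9.97 kN, N_BC = -19.03 kN, N_AB = 4.47 kN.
A_AB = 420.4 mm².
σ_AB = N_AB/A_AB = 4470/420.4 = 10.63 MPa.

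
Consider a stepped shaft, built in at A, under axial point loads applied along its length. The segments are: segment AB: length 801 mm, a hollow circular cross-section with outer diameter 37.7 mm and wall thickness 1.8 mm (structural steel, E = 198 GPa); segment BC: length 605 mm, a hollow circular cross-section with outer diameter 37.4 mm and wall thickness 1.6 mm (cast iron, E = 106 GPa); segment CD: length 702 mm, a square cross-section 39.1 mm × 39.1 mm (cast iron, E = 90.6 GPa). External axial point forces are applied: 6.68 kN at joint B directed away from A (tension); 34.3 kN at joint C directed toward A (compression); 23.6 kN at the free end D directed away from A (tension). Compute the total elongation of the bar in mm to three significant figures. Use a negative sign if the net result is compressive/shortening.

-0.300 mm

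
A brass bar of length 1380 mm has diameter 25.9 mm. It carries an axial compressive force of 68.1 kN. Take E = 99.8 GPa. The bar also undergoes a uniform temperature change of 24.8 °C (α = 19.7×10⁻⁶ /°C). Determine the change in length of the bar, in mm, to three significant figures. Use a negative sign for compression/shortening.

A = 526.9 mm².
δ_mech = NL/(AE) = -68100·1380/(526.9·99800) = -1.787 mm.
δ_thermal = αLΔT = 19.7e-6·1380·24.8 = 0.6742 mm.
δ = δ_mech + δ_thermal = -1.113 mm.

-1.11 mm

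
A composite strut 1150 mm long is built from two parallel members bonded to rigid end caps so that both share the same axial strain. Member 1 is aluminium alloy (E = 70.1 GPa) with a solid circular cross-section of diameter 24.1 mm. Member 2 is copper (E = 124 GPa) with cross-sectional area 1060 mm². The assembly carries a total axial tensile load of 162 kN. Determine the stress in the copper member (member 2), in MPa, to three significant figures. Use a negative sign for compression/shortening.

A_1 = 456.2 mm².
Equal strain + equilibrium ⇒ each member carries load in proportion to AE: A₁E₁ = 31980000 N, A₂E₂ = 131400000 N, ΣAE = 163400000 N.
σ₂ = P·E₂/ΣAE = 162000·124000/163400000 = 122.9 MPa.

123 MPa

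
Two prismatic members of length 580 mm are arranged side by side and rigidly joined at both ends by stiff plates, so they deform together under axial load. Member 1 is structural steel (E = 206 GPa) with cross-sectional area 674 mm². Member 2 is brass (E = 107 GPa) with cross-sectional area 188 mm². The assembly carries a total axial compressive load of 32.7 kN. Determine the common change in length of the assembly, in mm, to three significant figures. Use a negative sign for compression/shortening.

Equal strain + equilibrium ⇒ each member carries load in proportion to AE: A₁E₁ = 138800000 N, A₂E₂ = 20120000 N, ΣAE = 159000000 N.
δ = PL/ΣAE = -32700·580/159000000 = -0.1193 mm.

-0.119 mm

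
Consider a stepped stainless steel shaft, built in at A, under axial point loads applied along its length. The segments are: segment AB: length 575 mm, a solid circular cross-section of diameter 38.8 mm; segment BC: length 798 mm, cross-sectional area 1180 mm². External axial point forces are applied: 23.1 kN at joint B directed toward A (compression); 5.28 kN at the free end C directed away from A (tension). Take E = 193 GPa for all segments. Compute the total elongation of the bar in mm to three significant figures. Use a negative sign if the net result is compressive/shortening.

Internal axial forces (sectioning from the free end, tension +): N_BC = 5.28 kN, N_AB = -17.82 kN.
A_AB = 1182 mm².
δ_AB = -17820·575/(1182·193000) = -0.0449 mm
δ_BC = 5280·798/(1180·193000) = 0.0185 mm
δ = Σδ_i = -0.0264 mm.

-0.0264 mm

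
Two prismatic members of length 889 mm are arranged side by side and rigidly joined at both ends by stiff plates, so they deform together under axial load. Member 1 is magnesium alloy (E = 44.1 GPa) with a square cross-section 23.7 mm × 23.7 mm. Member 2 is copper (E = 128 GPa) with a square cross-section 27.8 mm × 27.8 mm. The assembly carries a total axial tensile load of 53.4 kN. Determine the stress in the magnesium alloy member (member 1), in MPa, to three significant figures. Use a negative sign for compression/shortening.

A_1 = 561.7 mm².
A_2 = 772.8 mm².
Equal strain + equilibrium ⇒ each member carries load in proportion to AE: A₁E₁ = 24770000 N, A₂E₂ = 98920000 N, ΣAE = 123700000 N.
σ₁ = P·E₁/ΣAE = 53400·44100/123700000 = 19.04 MPa.

19.0 MPa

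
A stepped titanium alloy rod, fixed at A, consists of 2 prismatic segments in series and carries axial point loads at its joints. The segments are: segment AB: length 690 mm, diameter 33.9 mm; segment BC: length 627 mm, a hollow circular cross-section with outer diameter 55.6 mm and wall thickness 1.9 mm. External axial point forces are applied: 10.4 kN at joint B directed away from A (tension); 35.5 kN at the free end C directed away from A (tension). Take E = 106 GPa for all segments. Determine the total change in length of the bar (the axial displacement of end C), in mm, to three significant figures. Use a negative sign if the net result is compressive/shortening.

0.986 mm

Internal axial forces (sectioning from the free end, tension +): N_BC = 35.5 kN, N_AB = 45.9 kN.
A_AB = 902.6 mm².
A_BC = 320.5 mm².
δ_AB = 45900·690/(902.6·106000) = 0.331 mm
δ_BC = 35500·627/(320.5·106000) = 0.6551 mm
δ = Σδ_i = 0.9861 mm.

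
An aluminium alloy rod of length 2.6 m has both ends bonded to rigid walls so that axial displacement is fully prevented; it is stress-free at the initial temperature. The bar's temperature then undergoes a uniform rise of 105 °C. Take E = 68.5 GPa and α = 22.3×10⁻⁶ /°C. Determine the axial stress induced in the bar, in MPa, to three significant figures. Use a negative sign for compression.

Free thermal expansion αLΔT = 22.3e-6 · 2600 · 105 = 6.088 mm.
The walls impose strain ε = −(6.088)/2600 = -2.3415e-03; σ = Eε = 68500 · -2.3415e-03 = -160.4 MPa.

-160 MPa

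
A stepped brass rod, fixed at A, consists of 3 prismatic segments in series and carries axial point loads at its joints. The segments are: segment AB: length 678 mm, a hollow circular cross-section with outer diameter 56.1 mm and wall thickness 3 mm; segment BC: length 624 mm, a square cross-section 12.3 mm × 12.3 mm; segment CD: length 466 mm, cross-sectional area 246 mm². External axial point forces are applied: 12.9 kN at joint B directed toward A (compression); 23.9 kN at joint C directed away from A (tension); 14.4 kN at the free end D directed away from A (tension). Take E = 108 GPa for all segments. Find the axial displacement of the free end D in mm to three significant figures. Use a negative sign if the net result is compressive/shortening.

Internal axial forces (sectioning from the free end, tension +): N_CD = 14.4 kN, N_BC = 38.3 kN, N_AB = 25.4 kN.
A_AB = 500.5 mm².
A_BC = 151.3 mm².
δ_AB = 25400·678/(500.5·108000) = 0.3186 mm
δ_BC = 38300·624/(151.3·108000) = 1.463 mm
δ_CD = 14400·466/(246·108000) = 0.2526 mm
δ = Σδ_i = 2.034 mm.

2.03 mm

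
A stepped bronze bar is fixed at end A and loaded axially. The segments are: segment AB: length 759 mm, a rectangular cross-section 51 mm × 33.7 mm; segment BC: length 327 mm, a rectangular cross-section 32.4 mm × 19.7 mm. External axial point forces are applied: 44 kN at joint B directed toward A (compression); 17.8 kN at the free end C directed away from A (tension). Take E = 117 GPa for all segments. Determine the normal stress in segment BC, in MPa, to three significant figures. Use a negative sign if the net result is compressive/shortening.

27.9 MPa

Internal axial forces (sectioning from the free end, tension +): N_BC = 17.8 kN, N_AB = -26.2 kN.
A_BC = 638.3 mm².
σ_BC = N_BC/A_BC = 17800/638.3 = 27.89 MPa.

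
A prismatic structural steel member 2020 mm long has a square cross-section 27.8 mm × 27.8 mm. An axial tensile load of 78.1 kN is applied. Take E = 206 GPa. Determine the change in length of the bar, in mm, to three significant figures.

A = 772.8 mm².
δ_mech = NL/(AE) = 78100·2020/(772.8·206000) = 0.9909 mm.

0.991 mm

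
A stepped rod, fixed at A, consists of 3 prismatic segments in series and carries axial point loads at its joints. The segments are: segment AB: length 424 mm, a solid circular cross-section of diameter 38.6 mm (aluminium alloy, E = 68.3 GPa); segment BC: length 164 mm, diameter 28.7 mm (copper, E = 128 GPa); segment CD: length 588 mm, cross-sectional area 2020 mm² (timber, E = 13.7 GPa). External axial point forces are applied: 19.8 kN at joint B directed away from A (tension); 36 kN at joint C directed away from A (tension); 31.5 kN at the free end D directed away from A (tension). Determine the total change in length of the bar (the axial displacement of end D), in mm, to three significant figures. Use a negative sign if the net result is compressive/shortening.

1.27 mm

Internal axial forces (sectioning from the free end, tension +): N_CD = 31.5 kN, N_BC = 67.5 kN, N_AB = 87.3 kN.
A_AB = 1170 mm².
A_BC = 646.9 mm².
δ_AB = 87300·424/(1170·68300) = 0.4631 mm
δ_BC = 67500·164/(646.9·128000) = 0.1337 mm
δ_CD = 31500·588/(2020·13700) = 0.6693 mm
δ = Σδ_i = 1.266 mm.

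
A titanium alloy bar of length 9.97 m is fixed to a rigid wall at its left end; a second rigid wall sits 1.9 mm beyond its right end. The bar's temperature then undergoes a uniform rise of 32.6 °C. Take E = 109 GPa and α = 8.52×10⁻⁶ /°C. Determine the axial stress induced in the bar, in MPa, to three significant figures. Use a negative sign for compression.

-9.50 MPa

Free thermal expansion αLΔT = 8.52e-6 · 9970 · 32.6 = 2.769 mm.
The walls engage after the gap closes; constrained expansion = 2.769 − 1.9 = 0.8692 mm.
The walls impose strain ε = −(0.8692)/9970 = -8.7180e-05; σ = Eε = 109000 · -8.7180e-05 = -9.503 MPa.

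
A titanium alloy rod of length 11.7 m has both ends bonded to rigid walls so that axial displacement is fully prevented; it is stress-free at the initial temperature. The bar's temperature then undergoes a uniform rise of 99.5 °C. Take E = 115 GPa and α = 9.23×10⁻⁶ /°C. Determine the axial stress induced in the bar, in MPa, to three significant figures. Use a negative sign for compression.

-106 MPa

Free thermal expansion αLΔT = 9.23e-6 · 11700 · 99.5 = 10.75 mm.
The walls impose strain ε = −(10.75)/11700 = -9.1838e-04; σ = Eε = 115000 · -9.1838e-04 = -105.6 MPa.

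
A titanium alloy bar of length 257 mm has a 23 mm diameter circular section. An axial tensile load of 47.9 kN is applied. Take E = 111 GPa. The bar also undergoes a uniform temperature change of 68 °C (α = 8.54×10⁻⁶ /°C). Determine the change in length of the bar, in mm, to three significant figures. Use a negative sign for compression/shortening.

0.416 mm

A = 415.5 mm².
δ_mech = NL/(AE) = 47900·257/(415.5·111000) = 0.2669 mm.
δ_thermal = αLΔT = 8.54e-6·257·68 = 0.1492 mm.
δ = δ_mech + δ_thermal = 0.4162 mm.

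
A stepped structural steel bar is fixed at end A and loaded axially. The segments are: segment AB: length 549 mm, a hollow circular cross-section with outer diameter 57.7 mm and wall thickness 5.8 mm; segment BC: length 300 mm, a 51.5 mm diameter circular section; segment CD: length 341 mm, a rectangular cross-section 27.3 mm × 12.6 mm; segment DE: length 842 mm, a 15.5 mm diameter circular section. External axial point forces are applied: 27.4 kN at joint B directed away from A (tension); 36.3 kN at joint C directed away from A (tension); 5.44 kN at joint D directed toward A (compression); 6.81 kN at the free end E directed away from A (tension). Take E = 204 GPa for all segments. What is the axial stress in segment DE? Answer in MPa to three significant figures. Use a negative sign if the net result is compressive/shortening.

36.1 MPa

Internal axial forces (sectioning from the free end, tension +): N_DE = 6.81 kN, N_CD = 1.37 kN, N_BC = 37.67 kN, N_AB = 65.07 kN.
A_DE = 188.7 mm².
σ_DE = N_DE/A_DE = 6810/188.7 = 36.09 MPa.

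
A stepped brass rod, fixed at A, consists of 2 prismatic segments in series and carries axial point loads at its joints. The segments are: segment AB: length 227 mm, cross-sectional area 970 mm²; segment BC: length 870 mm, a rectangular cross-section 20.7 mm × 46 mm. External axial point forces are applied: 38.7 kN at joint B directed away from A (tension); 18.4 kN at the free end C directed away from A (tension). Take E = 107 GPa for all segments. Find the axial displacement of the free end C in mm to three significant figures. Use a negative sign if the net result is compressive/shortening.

0.282 mm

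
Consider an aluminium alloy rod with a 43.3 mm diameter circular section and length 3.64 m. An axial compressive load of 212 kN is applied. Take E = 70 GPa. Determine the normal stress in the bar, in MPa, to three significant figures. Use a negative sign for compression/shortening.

-144 MPa

A = 1473 mm².
σ = N/A = -212000/1473 = -144 MPa.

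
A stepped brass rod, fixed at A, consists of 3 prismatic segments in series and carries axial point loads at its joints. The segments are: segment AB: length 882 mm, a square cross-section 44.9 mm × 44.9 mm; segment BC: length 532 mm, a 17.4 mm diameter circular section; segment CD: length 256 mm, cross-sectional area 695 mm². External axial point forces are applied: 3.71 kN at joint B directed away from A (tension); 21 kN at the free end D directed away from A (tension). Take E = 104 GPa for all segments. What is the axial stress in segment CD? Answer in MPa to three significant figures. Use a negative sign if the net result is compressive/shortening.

30.2 MPa

Internal axial forces (sectioning from the free end, tension +): N_CD = 21 kN, N_BC = 21 kN, N_AB = 24.71 kN.
σ_CD = N_CD/A_CD = 21000/695 = 30.22 MPa.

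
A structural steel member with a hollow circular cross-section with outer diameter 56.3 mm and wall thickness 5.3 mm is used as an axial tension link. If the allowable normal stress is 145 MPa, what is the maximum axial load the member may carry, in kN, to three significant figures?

A = 849.2 mm².
P_max = σ_allow · A = 145 · 849.2 = 123100 N = 123.1 kN.

123 kN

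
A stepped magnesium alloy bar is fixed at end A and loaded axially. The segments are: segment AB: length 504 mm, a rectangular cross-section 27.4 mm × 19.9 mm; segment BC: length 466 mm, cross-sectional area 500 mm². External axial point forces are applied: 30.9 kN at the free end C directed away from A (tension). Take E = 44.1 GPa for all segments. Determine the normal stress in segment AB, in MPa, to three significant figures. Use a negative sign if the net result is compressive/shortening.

56.7 MPa

Internal axial forces (sectioning from the free end, tension +): N_BC = 30.9 kN, N_AB = 30.9 kN.
A_AB = 545.3 mm².
σ_AB = N_AB/A_AB = 30900/545.3 = 56.67 MPa.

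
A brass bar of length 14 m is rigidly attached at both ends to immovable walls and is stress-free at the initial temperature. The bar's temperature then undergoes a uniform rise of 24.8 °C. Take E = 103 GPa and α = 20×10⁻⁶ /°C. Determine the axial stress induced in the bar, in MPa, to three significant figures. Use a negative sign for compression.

Free thermal expansion αLΔT = 20e-6 · 14000 · 24.8 = 6.944 mm.
The walls impose strain ε = −(6.944)/14000 = -4.9600e-04; σ = Eε = 103000 · -4.9600e-04 = -51.09 MPa.

-51.1 MPa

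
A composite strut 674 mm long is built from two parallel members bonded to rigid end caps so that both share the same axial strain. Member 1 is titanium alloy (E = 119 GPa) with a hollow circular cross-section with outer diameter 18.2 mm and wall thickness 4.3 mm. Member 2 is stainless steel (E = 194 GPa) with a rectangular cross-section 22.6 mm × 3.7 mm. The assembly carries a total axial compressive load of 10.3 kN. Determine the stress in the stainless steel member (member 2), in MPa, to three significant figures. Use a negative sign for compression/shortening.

A_1 = 187.8 mm².
A_2 = 83.62 mm².
Equal strain + equilibrium ⇒ each member carries load in proportion to AE: A₁E₁ = 22340000 N, A₂E₂ = 16220000 N, ΣAE = 38570000 N.
σ₂ = P·E₂/ΣAE = -10300·194000/38570000 = -51.81 MPa.

-51.8 MPa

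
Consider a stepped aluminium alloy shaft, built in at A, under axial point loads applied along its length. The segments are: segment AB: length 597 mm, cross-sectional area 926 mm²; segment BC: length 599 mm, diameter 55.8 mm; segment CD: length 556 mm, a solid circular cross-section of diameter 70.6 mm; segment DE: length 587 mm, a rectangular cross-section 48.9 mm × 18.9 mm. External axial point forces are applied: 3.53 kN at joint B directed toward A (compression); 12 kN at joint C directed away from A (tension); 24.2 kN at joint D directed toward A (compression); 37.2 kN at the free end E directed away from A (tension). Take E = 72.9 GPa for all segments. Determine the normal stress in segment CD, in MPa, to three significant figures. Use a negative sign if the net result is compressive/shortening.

Internal axial forces (sectioning from the free end, tension +): N_DE = 37.2 kN, N_CD = 13 kN, N_BC = 25 kN, N_AB = 21.47 kN.
A_CD = 3915 mm².
σ_CD = N_CD/A_CD = 13000/3915 = 3.321 MPa.

3.32 MPa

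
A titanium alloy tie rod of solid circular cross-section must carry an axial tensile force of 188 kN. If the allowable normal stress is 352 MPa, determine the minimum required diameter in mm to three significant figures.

Required area A ≥ P/σ_allow = 188000/352 = 534.1 mm².
For a solid circular section, d ≥ √(4A/π) = 26.08 mm.

26.1 mm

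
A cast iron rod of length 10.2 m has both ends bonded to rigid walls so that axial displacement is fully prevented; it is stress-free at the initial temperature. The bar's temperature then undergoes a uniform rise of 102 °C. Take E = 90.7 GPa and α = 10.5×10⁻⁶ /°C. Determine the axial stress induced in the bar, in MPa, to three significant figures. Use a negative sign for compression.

Free thermal expansion αLΔT = 10.5e-6 · 10200 · 102 = 10.92 mm.
The walls impose strain ε = −(10.92)/10200 = -1.0710e-03; σ = Eε = 90700 · -1.0710e-03 = -97.14 MPa.

-97.1 MPa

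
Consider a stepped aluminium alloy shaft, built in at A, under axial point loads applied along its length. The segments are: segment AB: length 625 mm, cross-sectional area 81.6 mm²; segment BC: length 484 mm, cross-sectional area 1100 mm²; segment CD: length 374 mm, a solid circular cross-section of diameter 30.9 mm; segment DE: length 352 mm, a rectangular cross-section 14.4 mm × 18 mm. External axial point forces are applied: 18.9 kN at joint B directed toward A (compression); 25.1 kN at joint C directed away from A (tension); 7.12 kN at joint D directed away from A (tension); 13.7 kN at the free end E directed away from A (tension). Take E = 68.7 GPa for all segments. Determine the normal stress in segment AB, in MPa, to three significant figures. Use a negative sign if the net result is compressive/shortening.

Internal axial forces (sectioning from the free end, tension +): N_DE = 13.7 kN, N_CD = 20.82 kN, N_BC = 45.92 kN, N_AB = 27.02 kN.
σ_AB = N_AB/A_AB = 27020/81.6 = 331.1 MPa.

331 MPa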